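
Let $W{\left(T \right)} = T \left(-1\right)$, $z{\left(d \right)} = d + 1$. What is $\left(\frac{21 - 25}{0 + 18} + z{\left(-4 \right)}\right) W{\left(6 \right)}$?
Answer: $\frac{58}{3} \approx 19.333$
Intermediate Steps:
$z{\left(d \right)} = 1 + d$
$W{\left(T \right)} = - T$
$\left(\frac{21 - 25}{0 + 18} + z{\left(-4 \right)}\right) W{\left(6 \right)} = \left(\frac{21 - 25}{0 + 18} + \left(1 - 4\right)\right) \left(\left(-1\right) 6\right) = \left(- \frac{4}{18} - 3\right) \left(-6\right) = \left(\left(-4\right) \frac{1}{18} - 3\right) \left(-6\right) = \left(- \frac{2}{9} - 3\right) \left(-6\right) = \left(- \frac{29}{9}\right) \left(-6\right) = \frac{58}{3}$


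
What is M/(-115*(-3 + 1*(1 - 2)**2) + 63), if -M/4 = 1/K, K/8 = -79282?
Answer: 1/46459252 ≈ 2.1524e-8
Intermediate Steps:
K = -634256 (K = 8*(-79282) = -634256)
M = 1/158564 (M = -4/(-634256) = -4*(-1/634256) = 1/158564 ≈ 6.3066e-6)
M/(-115*(-3 + 1*(1 - 2)**2) + 63) = 1/(158564*(-115*(-3 + 1*(1 - 2)**2) + 63)) = 1/(158564*(-115*(-3 + 1*(-1)**2) + 63)) = 1/(158564*(-115*(-3 + 1*1) + 63)) = 1/(158564*(-115*(-3 + 1) + 63)) = 1/(158564*(-115*(-2) + 63)) = 1/(158564*(230 + 63)) = (1/158564)/293 = (1/158564)*(1/293) = 1/46459252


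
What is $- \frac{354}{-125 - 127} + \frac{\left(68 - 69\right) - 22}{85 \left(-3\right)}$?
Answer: $\frac{1779}{1190} \approx 1.495$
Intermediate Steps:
$- \frac{354}{-125 - 127} + \frac{\left(68 - 69\right) - 22}{85 \left(-3\right)} = - \frac{354}{-252} + \frac{-1 - 22}{-255} = \left(-354\right) \left(- \frac{1}{252}\right) - - \frac{23}{255} = \frac{59}{42} + \frac{23}{255} = \frac{1779}{1190}$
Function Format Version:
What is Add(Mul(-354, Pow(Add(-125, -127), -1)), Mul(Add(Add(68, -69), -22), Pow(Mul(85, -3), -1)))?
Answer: Rational(1779, 1190) ≈ 1.4950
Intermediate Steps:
Add(Mul(-354, Pow(Add(-125, -127), -1)), Mul(Add(Add(68, -69), -22), Pow(Mul(85, -3), -1))) = Add(Mul(-354, Pow(-252, -1)), Mul(Add(-1, -22), Pow(-255, -1))) = Add(Mul(-354, Rational(-1, 252)), Mul(-23, Rational(-1, 255))) = Add(Rational(59, 42), Rational(23, 255)) = Rational(1779, 1190)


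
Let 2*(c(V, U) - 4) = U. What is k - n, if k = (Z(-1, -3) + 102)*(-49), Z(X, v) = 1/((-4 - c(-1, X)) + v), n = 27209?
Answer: -96607/3 ≈ -32202.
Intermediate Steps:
c(V, U) = 4 + U/2
Z(X, v) = 1/(-8 + v - X/2) (Z(X, v) = 1/((-4 - (4 + X/2)) + v) = 1/((-4 + (-4 - X/2)) + v) = 1/((-8 - X/2) + v) = 1/(-8 + v - X/2))
k = -14980/3 (k = (2/(-16 - 1*(-1) + 2*(-3)) + 102)*(-49) = (2/(-16 + 1 - 6) + 102)*(-49) = (2/(-21) + 102)*(-49) = (2*(-1/21) + 102)*(-49) = (-2/21 + 102)*(-49) = (2140/21)*(-49) = -14980/3 ≈ -4993.3)
k - n = -14980/3 - 1*27209 = -14980/3 - 27209 = -96607/3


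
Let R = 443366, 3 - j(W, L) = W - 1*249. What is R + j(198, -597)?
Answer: 443420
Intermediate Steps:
j(W, L) = 252 - W (j(W, L) = 3 - (W - 1*249) = 3 - (W - 249) = 3 - (-249 + W) = 3 + (249 - W) = 252 - W)
R + j(198, -597) = 443366 + (252 - 1*198) = 443366 + (252 - 198) = 443366 + 54 = 443420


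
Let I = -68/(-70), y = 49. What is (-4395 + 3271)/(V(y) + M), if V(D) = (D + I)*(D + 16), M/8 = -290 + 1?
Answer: -7868/6553 ≈ -1.2007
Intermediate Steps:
I = 34/35 (I = -68*(-1/70) = 34/35 ≈ 0.97143)
M = -2312 (M = 8*(-290 + 1) = 8*(-289) = -2312)
V(D) = (16 + D)*(34/35 + D) (V(D) = (D + 34/35)*(D + 16) = (34/35 + D)*(16 + D) = (16 + D)*(34/35 + D))
(-4395 + 3271)/(V(y) + M) = (-4395 + 3271)/((544/35 + 49² + (594/35)*49) - 2312) = -1124/((544/35 + 2401 + 4158/5) - 2312) = -1124/(22737/7 - 2312) = -1124/6553/7 = -1124*7/6553 = -7868/6553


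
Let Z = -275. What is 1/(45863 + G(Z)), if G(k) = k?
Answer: 1/45588 ≈ 2.1936e-5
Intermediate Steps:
1/(45863 + G(Z)) = 1/(45863 - 275) = 1/45588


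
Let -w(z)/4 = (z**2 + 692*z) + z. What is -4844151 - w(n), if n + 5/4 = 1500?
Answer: 33181561/4 ≈ 8.2954e+6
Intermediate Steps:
n = 5995/4 (n = -5/4 + 1500 = 5995/4 ≈ 1498.8)
w(z) = -2772*z - 4*z**2 (w(z) = -4*((z**2 + 692*z) + z) = -4*(z**2 + 693*z) = -2772*z - 4*z**2)
-4844151 - w(n) = -4844151 - (-4)*5995*(693 + 5995/4)/4 = -4844151 - (-4)*5995*8767/(4*4) = -4844151 - 1*(-52558165/4) = -4844151 + 52558165/4 = 33181561/4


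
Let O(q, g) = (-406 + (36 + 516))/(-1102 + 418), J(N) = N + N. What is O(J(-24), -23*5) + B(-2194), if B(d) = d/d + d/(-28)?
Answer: 94735/1197 ≈ 79.144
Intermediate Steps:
J(N) = 2*N
B(d) = 1 - d/28 (B(d) = 1 + d*(-1/28) = 1 - d/28)
O(q, g) = -73/342 (O(q, g) = (-406 + 552)/(-684) = 146*(-1/684) = -73/342)
O(J(-24), -23*5) + B(-2194) = -73/342 + (1 - 1/28*(-2194)) = -73/342 + (1 + 1097/14) = -73/342 + 1111/14 = 94735/1197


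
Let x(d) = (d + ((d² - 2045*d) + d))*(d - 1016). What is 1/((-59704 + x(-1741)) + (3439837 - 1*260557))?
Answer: -1/18159842032 ≈ -5.5067e-11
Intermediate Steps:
x(d) = (-1016 + d)*(d² - 2043*d) (x(d) = (d + (d² - 2044*d))*(-1016 + d) = (d² - 2043*d)*(-1016 + d) = (-1016 + d)*(d² - 2043*d))
1/((-59704 + x(-1741)) + (3439837 - 1*260557)) = 1/((-59704 - 1741*(2075688 + (-1741)² - 3059*(-1741))) + (3439837 - 1*260557)) = 1/((-59704 - 1741*(2075688 + 3031081 + 5325719)) + (3439837 - 260557)) = 1/((-59704 - 1741*10432488) + 3179280) = 1/((-59704 - 18162961608) + 3179280) = 1/(-18163021312 + 3179280) = 1/(-18159842032) = -1/18159842032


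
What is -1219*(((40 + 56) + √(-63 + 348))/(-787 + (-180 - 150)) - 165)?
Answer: 224784819/1117 + 1219*√285/1117 ≈ 2.0126e+5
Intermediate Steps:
-1219*(((40 + 56) + √(-63 + 348))/(-787 + (-180 - 150)) - 165) = -1219*((96 + √285)/(-787 - 330) - 165) = -1219*((96 + √285)/(-1117) - 165) = -1219*((96 + √285)*(-1/1117) - 165) = -1219*((-96/1117 - √285/1117) - 165) = -1219*(-184401/1117 - √285/1117) = 224784819/1117 + 1219*√285/1117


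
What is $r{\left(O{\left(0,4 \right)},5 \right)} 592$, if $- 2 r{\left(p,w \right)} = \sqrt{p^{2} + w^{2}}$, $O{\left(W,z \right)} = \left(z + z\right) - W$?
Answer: $- 296 \sqrt{89} \approx -2792.5$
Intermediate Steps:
$O{\left(W,z \right)} = - W + 2 z$ ($O{\left(W,z \right)} = 2 z - W = - W + 2 z$)
$r{\left(p,w \right)} = - \frac{\sqrt{p^{2} + w^{2}}}{2}$
$r{\left(O{\left(0,4 \right)},5 \right)} 592 = - \frac{\sqrt{\left(\left(-1\right) 0 + 2 \cdot 4\right)^{2} + 5^{2}}}{2} \cdot 592 = - \frac{\sqrt{\left(0 + 8\right)^{2} + 25}}{2} \cdot 592 = - \frac{\sqrt{8^{2} + 25}}{2} \cdot 592 = - \frac{\sqrt{64 + 25}}{2} \cdot 592 = - \frac{\sqrt{89}}{2} \cdot 592 = - 296 \sqrt{89}$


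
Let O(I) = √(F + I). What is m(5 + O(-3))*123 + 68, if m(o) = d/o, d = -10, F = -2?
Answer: -137 + 41*I*√5 ≈ -137.0 + 91.679*I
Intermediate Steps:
O(I) = √(-2 + I)
m(o) = -10/o
m(5 + O(-3))*123 + 68 = -10/(5 + √(-2 - 3))*123 + 68 = -10/(5 + √(-5))*123 + 68 = -10/(5 + I*√5)*123 + 68 = -1230/(5 + I*√5) + 68 = 68 - 1230/(5 + I*√5)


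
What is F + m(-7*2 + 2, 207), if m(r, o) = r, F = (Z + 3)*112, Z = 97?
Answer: 11188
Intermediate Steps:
F = 11200 (F = (97 + 3)*112 = 100*112 = 11200)
F + m(-7*2 + 2, 207) = 11200 + (-7*2 + 2) = 11200 + (-14 + 2) = 11200 - 12 = 11188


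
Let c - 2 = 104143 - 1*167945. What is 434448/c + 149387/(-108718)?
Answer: -7095401033/867026050 ≈ -8.1836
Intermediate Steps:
c = -63800 (c = 2 + (104143 - 1*167945) = 2 + (104143 - 167945) = 2 - 63802 = -63800)
434448/c + 149387/(-108718) = 434448/(-63800) + 149387/(-108718) = 434448*(-1/63800) + 149387*(-1/108718) = -54306/7975 - 149387/108718 = -7095401033/867026050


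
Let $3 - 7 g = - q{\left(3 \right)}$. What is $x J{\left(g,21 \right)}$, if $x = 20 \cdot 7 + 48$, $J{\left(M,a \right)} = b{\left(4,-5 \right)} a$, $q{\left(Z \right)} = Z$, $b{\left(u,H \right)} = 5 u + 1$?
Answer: $82908$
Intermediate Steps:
$b{\left(u,H \right)} = 1 + 5 u$
$g = \frac{6}{7}$ ($g = \frac{3}{7} - \frac{\left(-1\right) 3}{7} = \frac{3}{7} - - \frac{3}{7} = \frac{3}{7} + \frac{3}{7} = \frac{6}{7} \approx 0.85714$)
$J{\left(M,a \right)} = 21 a$ ($J{\left(M,a \right)} = \left(1 + 5 \cdot 4\right) a = \left(1 + 20\right) a = 21 a$)
$x = 188$ ($x = 140 + 48 = 188$)
$x J{\left(g,21 \right)} = 188 \cdot 21 \cdot 21 = 188 \cdot 441 = 82908$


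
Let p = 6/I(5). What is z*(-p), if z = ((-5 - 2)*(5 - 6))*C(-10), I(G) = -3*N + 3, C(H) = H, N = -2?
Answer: 140/3 ≈ 46.667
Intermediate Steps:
I(G) = 9 (I(G) = -3*(-2) + 3 = 6 + 3 = 9)
p = 2/3 (p = 6/9 = 6*(1/9) = 2/3 ≈ 0.66667)
z = -70 (z = ((-5 - 2)*(5 - 6))*(-10) = -7*(-1)*(-10) = 7*(-10) = -70)
z*(-p) = -(-70)*2/3 = -70*(-2/3) = 140/3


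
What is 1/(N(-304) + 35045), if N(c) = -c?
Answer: 1/35349 ≈ 2.8289e-5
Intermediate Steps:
1/(N(-304) + 35045) = 1/(-1*(-304) + 35045) = 1/(304 + 35045) = 1/35349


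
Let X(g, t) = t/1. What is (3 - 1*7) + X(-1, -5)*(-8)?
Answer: 36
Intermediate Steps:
X(g, t) = t (X(g, t) = t*1 = t)
(3 - 1*7) + X(-1, -5)*(-8) = (3 - 1*7) - 5*(-8) = (3 - 7) + 40 = -4 + 40 = 36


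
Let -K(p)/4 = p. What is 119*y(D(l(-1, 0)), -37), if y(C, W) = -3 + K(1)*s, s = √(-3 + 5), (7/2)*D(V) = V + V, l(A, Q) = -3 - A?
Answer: -357 - 476*√2 ≈ -1030.2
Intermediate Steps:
D(V) = 4*V/7 (D(V) = 2*(V + V)/7 = 2*(2*V)/7 = 4*V/7)
s = √2 ≈ 1.4142
K(p) = -4*p
y(C, W) = -3 - 4*√2 (y(C, W) = -3 + (-4*1)*√2 = -3 - 4*√2)
119*y(D(l(-1, 0)), -37) = 119*(-3 - 4*√2) = -357 - 476*√2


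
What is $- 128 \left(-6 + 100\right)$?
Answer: $-12032$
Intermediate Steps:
$- 128 \left(-6 + 100\right) = \left(-128\right) 94 = -12032$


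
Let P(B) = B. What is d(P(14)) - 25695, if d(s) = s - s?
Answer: -25695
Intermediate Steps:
d(s) = 0
d(P(14)) - 25695 = 0 - 25695 = -25695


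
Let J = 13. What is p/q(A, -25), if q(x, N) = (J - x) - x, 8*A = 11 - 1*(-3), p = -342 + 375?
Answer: 66/19 ≈ 3.4737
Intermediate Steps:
p = 33
A = 7/4 (A = (11 - 1*(-3))/8 = (11 + 3)/8 = (⅛)*14 = 7/4 ≈ 1.7500)
q(x, N) = 13 - 2*x (q(x, N) = (13 - x) - x = 13 - 2*x)
p/q(A, -25) = 33/(13 - 2*7/4) = 33/(13 - 7/2) = 33/(19/2) = 33*(2/19) = 66/19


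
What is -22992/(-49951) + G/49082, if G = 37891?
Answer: 24968485/20261942 ≈ 1.2323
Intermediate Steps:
-22992/(-49951) + G/49082 = -22992/(-49951) + 37891/49082 = -22992*(-1/49951) + 37891*(1/49082) = 22992/49951 + 37891/49082 = 24968485/20261942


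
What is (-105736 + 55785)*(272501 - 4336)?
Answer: -13395109915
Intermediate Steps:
(-105736 + 55785)*(272501 - 4336) = -49951*268165 = -13395109915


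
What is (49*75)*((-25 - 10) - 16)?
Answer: -187425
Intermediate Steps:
(49*75)*((-25 - 10) - 16) = 3675*(-35 - 16) = 3675*(-51) = -187425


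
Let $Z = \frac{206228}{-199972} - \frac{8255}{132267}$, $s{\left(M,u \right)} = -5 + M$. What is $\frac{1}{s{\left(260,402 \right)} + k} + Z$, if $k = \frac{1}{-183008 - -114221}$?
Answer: $- \frac{126399060979303759}{115986442155845604} \approx -1.0898$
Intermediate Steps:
$k = - \frac{1}{68787}$ ($k = \frac{1}{-183008 + 114221} = \frac{1}{-68787} = - \frac{1}{68787} \approx -1.4538 \cdot 10^{-5}$)
$Z = - \frac{7231981934}{6612424131}$ ($Z = 206228 \left(- \frac{1}{199972}\right) - \frac{8255}{132267} = - \frac{51557}{49993} - \frac{8255}{132267} = - \frac{7231981934}{6612424131} \approx -1.0937$)
$\frac{1}{s{\left(260,402 \right)} + k} + Z = \frac{1}{\left(-5 + 260\right) - \frac{1}{68787}} - \frac{7231981934}{6612424131} = \frac{1}{255 - \frac{1}{68787}} - \frac{7231981934}{6612424131} = \frac{1}{\frac{17540684}{68787}} - \frac{7231981934}{6612424131} = \frac{68787}{17540684} - \frac{7231981934}{6612424131} = - \frac{126399060979303759}{115986442155845604}$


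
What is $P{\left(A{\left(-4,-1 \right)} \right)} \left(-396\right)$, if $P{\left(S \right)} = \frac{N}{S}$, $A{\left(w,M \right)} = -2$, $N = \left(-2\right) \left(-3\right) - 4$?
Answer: $396$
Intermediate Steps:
$N = 2$ ($N = 6 - 4 = 2$)
$P{\left(S \right)} = \frac{2}{S}$
$P{\left(A{\left(-4,-1 \right)} \right)} \left(-396\right) = \frac{2}{-2} \left(-396\right) = 2 \left(- \frac{1}{2}\right) \left(-396\right) = \left(-1\right) \left(-396\right) = 396$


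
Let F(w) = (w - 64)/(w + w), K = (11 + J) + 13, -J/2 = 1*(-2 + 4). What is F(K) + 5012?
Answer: 50109/10 ≈ 5010.9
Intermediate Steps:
J = -4 (J = -2*(-2 + 4) = -2*2 = -4)
K = 20 (K = (11 - 4) + 13 = 7 + 13 = 20)
F(w) = (-64 + w)/(2*w) (F(w) = (-64 + w)/((2*w)) = (-64 + w)*(1/(2*w)) = (-64 + w)/(2*w))
F(K) + 5012 = (½)*(-64 + 20)/20 + 5012 = (½)*(1/20)*(-44) + 5012 = -11/10 + 5012 = 50109/10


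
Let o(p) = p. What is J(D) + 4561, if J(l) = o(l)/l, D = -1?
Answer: 4562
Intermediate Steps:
J(l) = 1 (J(l) = l/l = 1)
J(D) + 4561 = 1 + 4561 = 4562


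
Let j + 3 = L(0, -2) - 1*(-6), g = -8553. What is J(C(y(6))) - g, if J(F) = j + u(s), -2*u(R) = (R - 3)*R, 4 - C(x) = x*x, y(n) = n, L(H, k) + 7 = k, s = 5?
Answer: 8542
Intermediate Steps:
L(H, k) = -7 + k
C(x) = 4 - x² (C(x) = 4 - x*x = 4 - x²)
u(R) = -R*(-3 + R)/2 (u(R) = -(R - 3)*R/2 = -(-3 + R)*R/2 = -R*(-3 + R)/2)
j = -6 (j = -3 + ((-7 - 2) - 1*(-6)) = -3 + (-9 + 6) = -3 - 3 = -6)
J(F) = -11 (J(F) = -6 + (½)*5*(3 - 1*5) = -6 + (½)*5*(3 - 5) = -6 + (½)*5*(-2) = -6 - 5 = -11)
J(C(y(6))) - g = -11 - 1*(-8553) = -11 + 8553 = 8542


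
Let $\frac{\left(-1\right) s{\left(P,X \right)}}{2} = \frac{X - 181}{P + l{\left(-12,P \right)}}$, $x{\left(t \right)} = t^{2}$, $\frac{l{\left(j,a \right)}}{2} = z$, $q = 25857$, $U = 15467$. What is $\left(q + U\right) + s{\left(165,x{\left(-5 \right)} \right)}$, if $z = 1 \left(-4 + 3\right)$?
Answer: $\frac{6736124}{163} \approx 41326.0$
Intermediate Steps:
$z = -1$ ($z = 1 \left(-1\right) = -1$)
$l{\left(j,a \right)} = -2$ ($l{\left(j,a \right)} = 2 \left(-1\right) = -2$)
$s{\left(P,X \right)} = - \frac{2 \left(-181 + X\right)}{-2 + P}$ ($s{\left(P,X \right)} = - 2 \frac{X - 181}{P - 2} = - 2 \frac{-181 + X}{-2 + P} = - \frac{2 \left(-181 + X\right)}{-2 + P}$)
$\left(q + U\right) + s{\left(165,x{\left(-5 \right)} \right)} = \left(25857 + 15467\right) + \frac{2 \left(181 - \left(-5\right)^{2}\right)}{-2 + 165} = 41324 + \frac{2 \left(181 - 25\right)}{163} = 41324 + 2 \cdot \frac{1}{163} \left(181 - 25\right) = 41324 + 2 \cdot \frac{1}{163} \cdot 156 = 41324 + \frac{312}{163} = \frac{6736124}{163}$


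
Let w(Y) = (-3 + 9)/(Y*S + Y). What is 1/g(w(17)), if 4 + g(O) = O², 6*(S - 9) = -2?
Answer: -243049/971872 ≈ -0.25008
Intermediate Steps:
S = 26/3 (S = 9 + (⅙)*(-2) = 9 - ⅓ = 26/3 ≈ 8.6667)
w(Y) = 18/(29*Y) (w(Y) = (-3 + 9)/(Y*(26/3) + Y) = 6/(26*Y/3 + Y) = 6/((29*Y/3)) = 6*(3/(29*Y)) = 18/(29*Y))
g(O) = -4 + O²
1/g(w(17)) = 1/(-4 + ((18/29)/17)²) = 1/(-4 + ((18/29)*(1/17))²) = 1/(-4 + (18/493)²) = 1/(-4 + 324/243049) = 1/(-971872/243049) = -243049/971872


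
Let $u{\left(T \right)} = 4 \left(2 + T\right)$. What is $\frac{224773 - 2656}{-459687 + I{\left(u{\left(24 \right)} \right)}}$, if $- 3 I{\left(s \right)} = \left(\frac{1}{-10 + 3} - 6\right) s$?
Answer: $- \frac{4664457}{9648955} \approx -0.48342$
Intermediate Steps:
$u{\left(T \right)} = 8 + 4 T$
$I{\left(s \right)} = \frac{43 s}{21}$ ($I{\left(s \right)} = - \frac{\left(\frac{1}{-10 + 3} - 6\right) s}{3} = - \frac{\left(\frac{1}{-7} - 6\right) s}{3} = - \frac{\left(- \frac{1}{7} - 6\right) s}{3} = - \frac{\left(- \frac{43}{7}\right) s}{3} = \frac{43 s}{21}$)
$\frac{224773 - 2656}{-459687 + I{\left(u{\left(24 \right)} \right)}} = \frac{224773 - 2656}{-459687 + \frac{43 \left(8 + 4 \cdot 24\right)}{21}} = \frac{222117}{-459687 + \frac{43 \left(8 + 96\right)}{21}} = \frac{222117}{-459687 + \frac{43}{21} \cdot 104} = \frac{222117}{-459687 + \frac{4472}{21}} = \frac{222117}{- \frac{9648955}{21}} = 222117 \left(- \frac{21}{9648955}\right) = - \frac{4664457}{9648955}$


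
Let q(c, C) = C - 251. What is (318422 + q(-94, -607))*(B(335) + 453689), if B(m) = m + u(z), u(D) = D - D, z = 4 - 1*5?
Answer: 144181677536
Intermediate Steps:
z = -1 (z = 4 - 5 = -1)
q(c, C) = -251 + C
u(D) = 0
B(m) = m (B(m) = m + 0 = m)
(318422 + q(-94, -607))*(B(335) + 453689) = (318422 + (-251 - 607))*(335 + 453689) = (318422 - 858)*454024 = 317564*454024 = 144181677536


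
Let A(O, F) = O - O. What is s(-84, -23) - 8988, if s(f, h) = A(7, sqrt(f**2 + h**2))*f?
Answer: -8988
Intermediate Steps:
A(O, F) = 0
s(f, h) = 0 (s(f, h) = 0*f = 0)
s(-84, -23) - 8988 = 0 - 8988 = -8988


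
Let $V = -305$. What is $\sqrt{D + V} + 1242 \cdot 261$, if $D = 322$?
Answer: $324162 + \sqrt{17} \approx 3.2417 \cdot 10^{5}$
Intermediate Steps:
$\sqrt{D + V} + 1242 \cdot 261 = \sqrt{322 - 305} + 1242 \cdot 261 = \sqrt{17} + 324162 = 324162 + \sqrt{17}$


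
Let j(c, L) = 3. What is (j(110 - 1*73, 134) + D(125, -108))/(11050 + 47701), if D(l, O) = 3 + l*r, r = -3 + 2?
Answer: -17/8393 ≈ -0.0020255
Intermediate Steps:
r = -1
D(l, O) = 3 - l (D(l, O) = 3 + l*(-1) = 3 - l)
(j(110 - 1*73, 134) + D(125, -108))/(11050 + 47701) = (3 + (3 - 1*125))/(11050 + 47701) = (3 + (3 - 125))/58751 = (3 - 122)*(1/58751) = -119*1/58751 = -17/8393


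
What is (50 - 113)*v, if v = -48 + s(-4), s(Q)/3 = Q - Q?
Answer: 3024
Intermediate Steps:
s(Q) = 0 (s(Q) = 3*(Q - Q) = 3*0 = 0)
v = -48 (v = -48 + 0 = -48)
(50 - 113)*v = (50 - 113)*(-48) = -63*(-48) = 3024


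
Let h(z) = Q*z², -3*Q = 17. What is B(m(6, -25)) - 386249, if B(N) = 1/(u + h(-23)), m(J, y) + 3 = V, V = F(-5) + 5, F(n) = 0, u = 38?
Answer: -3429504874/8879 ≈ -3.8625e+5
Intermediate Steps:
Q = -17/3 (Q = -⅓*17 = -17/3 ≈ -5.6667)
h(z) = -17*z²/3
V = 5 (V = 0 + 5 = 5)
m(J, y) = 2 (m(J, y) = -3 + 5 = 2)
B(N) = -3/8879 (B(N) = 1/(38 - 17/3*(-23)²) = 1/(38 - 17/3*529) = 1/(38 - 8993/3) = 1/(-8879/3) = -3/8879)
B(m(6, -25)) - 386249 = -3/8879 - 386249 = -3429504874/8879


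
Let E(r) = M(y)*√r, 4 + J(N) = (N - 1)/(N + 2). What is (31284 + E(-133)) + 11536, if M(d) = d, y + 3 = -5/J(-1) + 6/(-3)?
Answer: 42820 - 25*I*√133/6 ≈ 42820.0 - 48.052*I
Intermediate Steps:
J(N) = -4 + (-1 + N)/(2 + N) (J(N) = -4 + (N - 1)/(N + 2) = -4 + (-1 + N)/(2 + N))
y = -25/6 (y = -3 + (-5*(2 - 1)/(3*(-3 - 1*(-1))) + 6/(-3)) = -3 + (-5*1/(3*(-3 + 1)) + 6*(-⅓)) = -3 + (-5/(3*1*(-2)) - 2) = -3 + (-5/(-6) - 2) = -3 + (-5*(-⅙) - 2) = -3 + (⅚ - 2) = -3 - 7/6 = -25/6 ≈ -4.1667)
E(r) = -25*√r/6
(31284 + E(-133)) + 11536 = (31284 - 25*I*√133/6) + 11536 = 42820 - 25*I*√133/6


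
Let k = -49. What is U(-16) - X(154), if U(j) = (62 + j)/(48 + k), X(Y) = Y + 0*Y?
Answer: -200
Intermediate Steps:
X(Y) = Y (X(Y) = Y + 0 = Y)
U(j) = -62 - j (U(j) = (62 + j)/(48 - 49) = (62 + j)/(-1) = (62 + j)*(-1) = -62 - j)
U(-16) - X(154) = (-62 - 1*(-16)) - 1*154 = (-62 + 16) - 154 = -46 - 154 = -200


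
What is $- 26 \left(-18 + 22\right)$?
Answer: $-104$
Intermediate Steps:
$- 26 \left(-18 + 22\right) = \left(-26\right) 4 = -104$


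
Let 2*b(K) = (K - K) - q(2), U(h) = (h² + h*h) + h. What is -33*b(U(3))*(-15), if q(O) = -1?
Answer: 495/2 ≈ 247.50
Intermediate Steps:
U(h) = h + 2*h² (U(h) = (h² + h²) + h = 2*h² + h = h + 2*h²)
b(K) = ½ (b(K) = ((K - K) - 1*(-1))/2 = (0 + 1)/2 = (½)*1 = ½)
-33*b(U(3))*(-15) = -33*½*(-15) = -33/2*(-15) = 495/2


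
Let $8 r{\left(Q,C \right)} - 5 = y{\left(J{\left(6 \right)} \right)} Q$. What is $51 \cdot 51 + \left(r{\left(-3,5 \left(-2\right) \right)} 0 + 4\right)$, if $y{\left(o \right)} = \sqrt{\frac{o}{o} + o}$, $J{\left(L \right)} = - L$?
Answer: $2605$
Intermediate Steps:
$y{\left(o \right)} = \sqrt{1 + o}$
$r{\left(Q,C \right)} = \frac{5}{8} + \frac{i Q \sqrt{5}}{8}$ ($r{\left(Q,C \right)} = \frac{5}{8} + \frac{\sqrt{1 - 6} Q}{8} = \frac{5}{8} + \frac{\sqrt{-5} Q}{8} = \frac{5}{8} + \frac{i \sqrt{5} Q}{8} = \frac{5}{8} + \frac{i Q \sqrt{5}}{8}$)
$51 \cdot 51 + \left(r{\left(-3,5 \left(-2\right) \right)} 0 + 4\right) = 51 \cdot 51 + \left(\left(\frac{5}{8} + \frac{1}{8} i \left(-3\right) \sqrt{5}\right) 0 + 4\right) = 2601 + \left(\left(\frac{5}{8} - \frac{3 i \sqrt{5}}{8}\right) 0 + 4\right) = 2601 + \left(0 + 4\right) = 2601 + 4 = 2605$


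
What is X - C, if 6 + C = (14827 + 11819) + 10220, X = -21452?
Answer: -58312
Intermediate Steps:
C = 36860 (C = -6 + ((14827 + 11819) + 10220) = -6 + (26646 + 10220) = -6 + 36866 = 36860)
X - C = -21452 - 1*36860 = -21452 - 36860 = -58312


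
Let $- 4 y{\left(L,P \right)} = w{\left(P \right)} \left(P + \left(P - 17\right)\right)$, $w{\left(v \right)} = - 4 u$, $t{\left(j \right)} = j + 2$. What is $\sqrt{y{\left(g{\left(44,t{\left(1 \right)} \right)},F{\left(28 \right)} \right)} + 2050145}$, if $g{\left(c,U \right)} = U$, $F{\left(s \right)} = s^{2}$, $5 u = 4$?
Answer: $\frac{\sqrt{51284645}}{5} \approx 1432.3$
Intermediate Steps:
$u = \frac{4}{5}$ ($u = \frac{1}{5} \cdot 4 = \frac{4}{5} \approx 0.8$)
$t{\left(j \right)} = 2 + j$
$w{\left(v \right)} = - \frac{16}{5}$ ($w{\left(v \right)} = \left(-4\right) \frac{4}{5} = - \frac{16}{5}$)
$y{\left(L,P \right)} = - \frac{68}{5} + \frac{8 P}{5}$ ($y{\left(L,P \right)} = - \frac{\left(- \frac{16}{5}\right) \left(P + \left(P - 17\right)\right)}{4} = - \frac{\left(- \frac{16}{5}\right) \left(P + \left(-17 + P\right)\right)}{4} = - \frac{\left(- \frac{16}{5}\right) \left(-17 + 2 P\right)}{4} = - \frac{\frac{272}{5} - \frac{32 P}{5}}{4} = - \frac{68}{5} + \frac{8 P}{5}$)
$\sqrt{y{\left(g{\left(44,t{\left(1 \right)} \right)},F{\left(28 \right)} \right)} + 2050145} = \sqrt{\left(- \frac{68}{5} + \frac{8 \cdot 28^{2}}{5}\right) + 2050145} = \sqrt{\left(- \frac{68}{5} + \frac{8}{5} \cdot 784\right) + 2050145} = \sqrt{\left(- \frac{68}{5} + \frac{6272}{5}\right) + 2050145} = \sqrt{\frac{6204}{5} + 2050145} = \sqrt{\frac{10256929}{5}} = \frac{\sqrt{51284645}}{5}$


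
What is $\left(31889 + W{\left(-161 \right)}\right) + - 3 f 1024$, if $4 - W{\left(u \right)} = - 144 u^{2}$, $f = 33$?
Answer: $3663141$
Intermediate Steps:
$W{\left(u \right)} = 4 + 144 u^{2}$ ($W{\left(u \right)} = 4 - - 144 u^{2} = 4 + 144 u^{2}$)
$\left(31889 + W{\left(-161 \right)}\right) + - 3 f 1024 = \left(31889 + \left(4 + 144 \left(-161\right)^{2}\right)\right) + \left(-3\right) 33 \cdot 1024 = \left(31889 + \left(4 + 144 \cdot 25921\right)\right) - 101376 = \left(31889 + \left(4 + 3732624\right)\right) - 101376 = \left(31889 + 3732628\right) - 101376 = 3764517 - 101376 = 3663141$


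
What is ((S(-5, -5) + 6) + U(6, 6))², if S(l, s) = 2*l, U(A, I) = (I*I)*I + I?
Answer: 47524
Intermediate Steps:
U(A, I) = I + I³ (U(A, I) = I²*I + I = I³ + I = I + I³)
((S(-5, -5) + 6) + U(6, 6))² = ((2*(-5) + 6) + (6 + 6³))² = ((-10 + 6) + (6 + 216))² = (-4 + 222)² = 218² = 47524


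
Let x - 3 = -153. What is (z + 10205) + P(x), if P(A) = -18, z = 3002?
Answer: 13189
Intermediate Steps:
x = -150 (x = 3 - 153 = -150)
(z + 10205) + P(x) = (3002 + 10205) - 18 = 13207 - 18 = 13189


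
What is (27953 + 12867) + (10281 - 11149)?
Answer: 39952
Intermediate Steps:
(27953 + 12867) + (10281 - 11149) = 40820 - 868 = 39952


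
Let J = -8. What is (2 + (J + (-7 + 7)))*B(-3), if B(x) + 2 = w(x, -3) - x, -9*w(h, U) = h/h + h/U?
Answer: -14/3 ≈ -4.6667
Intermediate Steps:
w(h, U) = -⅑ - h/(9*U) (w(h, U) = -(h/h + h/U)/9 = -(1 + h/U)/9 = -⅑ - h/(9*U))
B(x) = -19/9 - 26*x/27 (B(x) = -2 + ((⅑)*(-1*(-3) - x)/(-3) - x) = -2 + ((⅑)*(-⅓)*(3 - x) - x) = -2 + ((-⅑ + x/27) - x) = -2 + (-⅑ - 26*x/27) = -19/9 - 26*x/27)
(2 + (J + (-7 + 7)))*B(-3) = (2 + (-8 + (-7 + 7)))*(-19/9 - 26/27*(-3)) = (2 + (-8 + 0))*(-19/9 + 26/9) = (2 - 8)*(7/9) = -6*7/9 = -14/3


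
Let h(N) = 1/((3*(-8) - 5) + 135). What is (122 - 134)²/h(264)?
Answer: 15264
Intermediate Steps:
h(N) = 1/106 (h(N) = 1/((-24 - 5) + 135) = 1/(-29 + 135) = 1/106)
(122 - 134)²/h(264) = (122 - 134)²/(1/106) = (-12)²*106 = 144*106 = 15264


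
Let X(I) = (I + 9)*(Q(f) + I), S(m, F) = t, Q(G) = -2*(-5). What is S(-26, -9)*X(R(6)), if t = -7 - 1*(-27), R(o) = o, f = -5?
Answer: 4800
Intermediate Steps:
Q(G) = 10
t = 20 (t = -7 + 27 = 20)
S(m, F) = 20
X(I) = (9 + I)*(10 + I) (X(I) = (I + 9)*(10 + I) = (9 + I)*(10 + I))
S(-26, -9)*X(R(6)) = 20*(90 + 6² + 19*6) = 20*(90 + 36 + 114) = 20*240 = 4800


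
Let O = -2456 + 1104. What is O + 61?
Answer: -1291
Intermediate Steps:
O = -1352
O + 61 = -1352 + 61 = -1291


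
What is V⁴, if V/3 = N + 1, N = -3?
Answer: 1296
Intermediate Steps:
V = -6 (V = 3*(-3 + 1) = 3*(-2) = -6)
V⁴ = (-6)⁴ = 1296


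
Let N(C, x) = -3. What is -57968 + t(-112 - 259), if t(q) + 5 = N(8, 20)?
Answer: -57976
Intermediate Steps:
t(q) = -8 (t(q) = -5 - 3 = -8)
-57968 + t(-112 - 259) = -57968 - 8 = -57976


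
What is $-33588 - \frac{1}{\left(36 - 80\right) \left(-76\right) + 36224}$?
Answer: $- \frac{1329009985}{39568} \approx -33588.0$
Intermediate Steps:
$-33588 - \frac{1}{\left(36 - 80\right) \left(-76\right) + 36224} = -33588 - \frac{1}{\left(-44\right) \left(-76\right) + 36224} = -33588 - \frac{1}{3344 + 36224} = -33588 - \frac{1}{39568} = - \frac{1329009985}{39568}$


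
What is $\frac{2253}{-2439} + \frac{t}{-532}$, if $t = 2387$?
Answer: $- \frac{334309}{61788} \approx -5.4106$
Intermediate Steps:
$\frac{2253}{-2439} + \frac{t}{-532} = \frac{2253}{-2439} + \frac{2387}{-532} = 2253 \left(- \frac{1}{2439}\right) + 2387 \left(- \frac{1}{532}\right) = - \frac{751}{813} - \frac{341}{76} = - \frac{334309}{61788}$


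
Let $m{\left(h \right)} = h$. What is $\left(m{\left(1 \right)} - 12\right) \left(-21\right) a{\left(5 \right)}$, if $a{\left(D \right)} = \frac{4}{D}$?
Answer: $\frac{924}{5} \approx 184.8$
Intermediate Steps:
$\left(m{\left(1 \right)} - 12\right) \left(-21\right) a{\left(5 \right)} = \left(1 - 12\right) \left(-21\right) \frac{4}{5} = \left(1 - 12\right) \left(-21\right) 4 \cdot \frac{1}{5} = \left(-11\right) \left(-21\right) \frac{4}{5} = 231 \cdot \frac{4}{5} = \frac{924}{5}$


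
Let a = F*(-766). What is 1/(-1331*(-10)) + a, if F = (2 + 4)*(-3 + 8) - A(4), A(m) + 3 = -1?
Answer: -346645639/13310 ≈ -26044.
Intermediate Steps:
A(m) = -4 (A(m) = -3 - 1 = -4)
F = 34 (F = (2 + 4)*(-3 + 8) - 1*(-4) = 6*5 + 4 = 30 + 4 = 34)
a = -26044 (a = 34*(-766) = -26044)
1/(-1331*(-10)) + a = 1/(-1331*(-10)) - 26044 = 1/13310 - 26044 = -346645639/13310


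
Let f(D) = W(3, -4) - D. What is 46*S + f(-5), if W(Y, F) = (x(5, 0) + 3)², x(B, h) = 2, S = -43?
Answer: -1948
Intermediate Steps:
W(Y, F) = 25 (W(Y, F) = (2 + 3)² = 5² = 25)
f(D) = 25 - D
46*S + f(-5) = 46*(-43) + (25 - 1*(-5)) = -1978 + (25 + 5) = -1978 + 30 = -1948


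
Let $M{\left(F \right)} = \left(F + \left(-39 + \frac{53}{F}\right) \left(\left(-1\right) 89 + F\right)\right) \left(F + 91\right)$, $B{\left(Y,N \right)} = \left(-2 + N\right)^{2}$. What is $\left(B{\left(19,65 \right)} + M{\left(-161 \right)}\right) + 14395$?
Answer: $- \frac{15148418}{23} \approx -6.5863 \cdot 10^{5}$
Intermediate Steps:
$M{\left(F \right)} = \left(91 + F\right) \left(F + \left(-89 + F\right) \left(-39 + \frac{53}{F}\right)\right)$ ($M{\left(F \right)} = \left(F + \left(-39 + \frac{53}{F}\right) \left(-89 + F\right)\right) \left(91 + F\right) = \left(F + \left(-89 + F\right) \left(-39 + \frac{53}{F}\right)\right) \left(91 + F\right) = \left(91 + F\right) \left(F + \left(-89 + F\right) \left(-39 + \frac{53}{F}\right)\right)$)
$\left(B{\left(19,65 \right)} + M{\left(-161 \right)}\right) + 14395 = \left(\left(-2 + 65\right)^{2} + \left(315967 - \frac{429247}{-161} - 38 \left(-161\right)^{2} + 66 \left(-161\right)\right)\right) + 14395 = \left(63^{2} - \frac{15570790}{23}\right) + 14395 = \left(3969 + \left(315967 + \frac{61321}{23} - 984998 - 10626\right)\right) + 14395 = \left(3969 - \frac{15570790}{23}\right) + 14395 = - \frac{15479503}{23} + 14395 = - \frac{15148418}{23}$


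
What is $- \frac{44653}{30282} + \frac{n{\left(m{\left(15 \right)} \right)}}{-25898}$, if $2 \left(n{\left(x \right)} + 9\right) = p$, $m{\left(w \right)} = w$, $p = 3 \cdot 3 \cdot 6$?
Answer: $- \frac{82640605}{56017374} \approx -1.4753$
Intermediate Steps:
$p = 54$ ($p = 9 \cdot 6 = 54$)
$n{\left(x \right)} = 18$ ($n{\left(x \right)} = -9 + \frac{1}{2} \cdot 54 = -9 + 27 = 18$)
$- \frac{44653}{30282} + \frac{n{\left(m{\left(15 \right)} \right)}}{-25898} = - \frac{44653}{30282} + \frac{18}{-25898} = \left(-44653\right) \frac{1}{30282} + 18 \left(- \frac{1}{25898}\right) = - \frac{6379}{4326} - \frac{9}{12949} = - \frac{82640605}{56017374}$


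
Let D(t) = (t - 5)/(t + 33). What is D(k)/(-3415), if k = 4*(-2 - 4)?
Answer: 29/30735 ≈ 0.00094355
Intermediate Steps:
k = -24 (k = 4*(-6) = -24)
D(t) = (-5 + t)/(33 + t)
D(k)/(-3415) = ((-5 - 24)/(33 - 24))/(-3415) = (-29/9)*(-1/3415) = ((1/9)*(-29))*(-1/3415) = -29/9*(-1/3415) = 29/30735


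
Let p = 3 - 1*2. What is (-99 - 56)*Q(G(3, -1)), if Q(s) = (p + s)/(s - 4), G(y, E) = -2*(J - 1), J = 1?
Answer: 155/4 ≈ 38.750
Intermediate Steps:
p = 1 (p = 3 - 2 = 1)
G(y, E) = 0 (G(y, E) = -2*(1 - 1) = -2*0 = 0)
Q(s) = (1 + s)/(-4 + s) (Q(s) = (1 + s)/(s - 4) = (1 + s)/(-4 + s))
(-99 - 56)*Q(G(3, -1)) = (-99 - 56)*((1 + 0)/(-4 + 0)) = -155/(-4) = -(-155)/4 = -155*(-¼) = 155/4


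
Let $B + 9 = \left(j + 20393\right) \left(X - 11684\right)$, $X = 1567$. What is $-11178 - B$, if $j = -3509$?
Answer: $170804259$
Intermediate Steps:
$B = -170815437$ ($B = -9 + \left(-3509 + 20393\right) \left(1567 - 11684\right) = -9 + 16884 \left(-10117\right) = -9 - 170815428 = -170815437$)
$-11178 - B = -11178 - -170815437 = -11178 + 170815437 = 170804259$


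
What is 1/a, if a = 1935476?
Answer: 1/1935476 ≈ 5.1667e-7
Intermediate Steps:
1/a = 1/1935476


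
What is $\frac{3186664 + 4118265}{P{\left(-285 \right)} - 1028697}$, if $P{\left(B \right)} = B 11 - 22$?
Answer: $- \frac{7304929}{1031854} \approx -7.0794$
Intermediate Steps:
$P{\left(B \right)} = -22 + 11 B$ ($P{\left(B \right)} = 11 B - 22 = -22 + 11 B$)
$\frac{3186664 + 4118265}{P{\left(-285 \right)} - 1028697} = \frac{3186664 + 4118265}{\left(-22 + 11 \left(-285\right)\right) - 1028697} = \frac{7304929}{\left(-22 - 3135\right) - 1028697} = \frac{7304929}{-3157 - 1028697} = \frac{7304929}{-1031854} = 7304929 \left(- \frac{1}{1031854}\right) = - \frac{7304929}{1031854}$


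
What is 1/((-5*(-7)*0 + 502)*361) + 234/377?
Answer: 3262025/5255438 ≈ 0.62070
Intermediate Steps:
1/((-5*(-7)*0 + 502)*361) + 234/377 = (1/361)/(35*0 + 502) + 234*(1/377) = (1/361)/(0 + 502) + 18/29 = (1/361)/502 + 18/29 = (1/502)*(1/361) + 18/29 = 1/181222 + 18/29 = 3262025/5255438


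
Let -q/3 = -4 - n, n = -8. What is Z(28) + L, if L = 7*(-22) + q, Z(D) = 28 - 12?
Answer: -150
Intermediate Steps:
Z(D) = 16
q = -12 (q = -3*(-4 - 1*(-8)) = -3*(-4 + 8) = -3*4 = -12)
L = -166 (L = 7*(-22) - 12 = -154 - 12 = -166)
Z(28) + L = 16 - 166 = -150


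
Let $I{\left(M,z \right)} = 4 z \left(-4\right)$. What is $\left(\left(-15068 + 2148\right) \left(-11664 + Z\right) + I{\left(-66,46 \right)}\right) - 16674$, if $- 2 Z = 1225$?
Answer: $158594970$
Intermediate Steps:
$I{\left(M,z \right)} = - 16 z$
$Z = - \frac{1225}{2}$ ($Z = \left(- \frac{1}{2}\right) 1225 = - \frac{1225}{2} \approx -612.5$)
$\left(\left(-15068 + 2148\right) \left(-11664 + Z\right) + I{\left(-66,46 \right)}\right) - 16674 = \left(\left(-15068 + 2148\right) \left(-11664 - \frac{1225}{2}\right) - 736\right) - 16674 = \left(\left(-12920\right) \left(- \frac{24553}{2}\right) - 736\right) - 16674 = \left(158612380 - 736\right) - 16674 = 158611644 - 16674 = 158594970$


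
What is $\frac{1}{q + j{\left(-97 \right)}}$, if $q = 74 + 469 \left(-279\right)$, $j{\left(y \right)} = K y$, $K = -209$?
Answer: $- \frac{1}{110504} \approx -9.0494 \cdot 10^{-6}$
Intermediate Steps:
$j{\left(y \right)} = - 209 y$
$q = -130777$ ($q = 74 - 130851 = -130777$)
$\frac{1}{q + j{\left(-97 \right)}} = \frac{1}{-130777 - -20273} = \frac{1}{-130777 + 20273} = \frac{1}{-110504} = - \frac{1}{110504}$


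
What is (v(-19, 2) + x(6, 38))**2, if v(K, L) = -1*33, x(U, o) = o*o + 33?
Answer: 2085136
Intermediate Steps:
x(U, o) = 33 + o**2 (x(U, o) = o**2 + 33 = 33 + o**2)
v(K, L) = -33
(v(-19, 2) + x(6, 38))**2 = (-33 + (33 + 38**2))**2 = (-33 + (33 + 1444))**2 = (-33 + 1477)**2 = 1444**2 = 2085136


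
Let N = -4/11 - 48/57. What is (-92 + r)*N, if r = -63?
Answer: 39060/209 ≈ 186.89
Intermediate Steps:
N = -252/209 (N = -4*1/11 - 48*1/57 = -4/11 - 16/19 = -252/209 ≈ -1.2057)
(-92 + r)*N = (-92 - 63)*(-252/209) = -155*(-252/209) = 39060/209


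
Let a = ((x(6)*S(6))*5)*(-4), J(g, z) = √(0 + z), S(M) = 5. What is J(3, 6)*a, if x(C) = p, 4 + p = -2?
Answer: 600*√6 ≈ 1469.7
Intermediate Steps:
p = -6 (p = -4 - 2 = -6)
x(C) = -6
J(g, z) = √z
a = 600 (a = (-6*5*5)*(-4) = -30*5*(-4) = -150*(-4) = 600)
J(3, 6)*a = √6*600 = 600*√6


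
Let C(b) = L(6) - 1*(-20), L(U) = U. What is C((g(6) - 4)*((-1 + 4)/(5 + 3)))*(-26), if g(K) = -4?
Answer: -676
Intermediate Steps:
C(b) = 26 (C(b) = 6 - 1*(-20) = 6 + 20 = 26)
C((g(6) - 4)*((-1 + 4)/(5 + 3)))*(-26) = 26*(-26) = -676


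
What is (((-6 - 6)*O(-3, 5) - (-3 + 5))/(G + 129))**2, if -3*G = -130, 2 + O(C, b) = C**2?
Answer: 66564/267289 ≈ 0.24903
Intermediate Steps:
O(C, b) = -2 + C**2
G = 130/3 (G = -1/3*(-130) = 130/3 ≈ 43.333)
(((-6 - 6)*O(-3, 5) - (-3 + 5))/(G + 129))**2 = (((-6 - 6)*(-2 + (-3)**2) - (-3 + 5))/(130/3 + 129))**2 = ((-12*(-2 + 9) - 1*2)/(517/3))**2 = ((-12*7 - 2)*(3/517))**2 = ((-84 - 2)*(3/517))**2 = (-86*3/517)**2 = (-258/517)**2 = 66564/267289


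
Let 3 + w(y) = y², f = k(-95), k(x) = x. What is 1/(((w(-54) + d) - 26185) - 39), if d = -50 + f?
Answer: -1/23456 ≈ -4.2633e-5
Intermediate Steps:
f = -95
w(y) = -3 + y²
d = -145 (d = -50 - 95 = -145)
1/(((w(-54) + d) - 26185) - 39) = 1/((((-3 + (-54)²) - 145) - 26185) - 39) = 1/((((-3 + 2916) - 145) - 26185) - 39) = 1/(((2913 - 145) - 26185) - 39) = 1/((2768 - 26185) - 39) = 1/(-23417 - 39) = 1/(-23456) = -1/23456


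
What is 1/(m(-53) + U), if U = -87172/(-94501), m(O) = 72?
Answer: 94501/6891244 ≈ 0.013713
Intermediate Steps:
U = 87172/94501 (U = -87172*(-1/94501) = 87172/94501 ≈ 0.92245)
1/(m(-53) + U) = 1/(72 + 87172/94501) = 1/(6891244/94501) = 94501/6891244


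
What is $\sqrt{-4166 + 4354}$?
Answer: $2 \sqrt{47} \approx 13.711$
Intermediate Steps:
$\sqrt{-4166 + 4354} = \sqrt{188} = 2 \sqrt{47}$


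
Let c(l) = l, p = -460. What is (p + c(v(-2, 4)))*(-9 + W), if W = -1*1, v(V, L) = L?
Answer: 4560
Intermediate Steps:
W = -1
(p + c(v(-2, 4)))*(-9 + W) = (-460 + 4)*(-9 - 1) = -456*(-10) = 4560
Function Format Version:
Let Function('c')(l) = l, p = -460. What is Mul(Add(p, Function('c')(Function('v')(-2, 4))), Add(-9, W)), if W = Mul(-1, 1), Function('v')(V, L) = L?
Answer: 4560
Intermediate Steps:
W = -1
Mul(Add(p, Function('c')(Function('v')(-2, 4))), Add(-9, W)) = Mul(Add(-460, 4), Add(-9, -1)) = Mul(-456, -10) = 4560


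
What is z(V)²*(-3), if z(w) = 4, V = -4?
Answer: -48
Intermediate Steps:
z(V)²*(-3) = 4²*(-3) = 16*(-3) = -48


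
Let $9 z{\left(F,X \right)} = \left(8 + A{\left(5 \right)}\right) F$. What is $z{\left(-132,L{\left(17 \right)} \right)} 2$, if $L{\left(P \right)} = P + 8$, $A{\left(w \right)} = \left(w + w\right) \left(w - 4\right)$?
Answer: $-528$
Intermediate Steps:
$A{\left(w \right)} = 2 w \left(-4 + w\right)$
$L{\left(P \right)} = 8 + P$
$z{\left(F,X \right)} = 2 F$ ($z{\left(F,X \right)} = \frac{\left(8 + 2 \cdot 5 \left(-4 + 5\right)\right) F}{9} = \frac{\left(8 + 2 \cdot 5 \cdot 1\right) F}{9} = \frac{\left(8 + 10\right) F}{9} = \frac{18 F}{9} = 2 F$)
$z{\left(-132,L{\left(17 \right)} \right)} 2 = 2 \left(-132\right) 2 = \left(-264\right) 2 = -528$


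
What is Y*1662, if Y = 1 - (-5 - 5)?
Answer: 18282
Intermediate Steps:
Y = 11 (Y = 1 - 1*(-10) = 1 + 10 = 11)
Y*1662 = 11*1662 = 18282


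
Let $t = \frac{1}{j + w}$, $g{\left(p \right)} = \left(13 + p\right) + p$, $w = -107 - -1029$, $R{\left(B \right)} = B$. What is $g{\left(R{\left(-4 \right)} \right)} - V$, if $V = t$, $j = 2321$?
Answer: $\frac{16214}{3243} \approx 4.9997$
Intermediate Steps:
$w = 922$ ($w = -107 + 1029 = 922$)
$g{\left(p \right)} = 13 + 2 p$
$t = \frac{1}{3243}$ ($t = \frac{1}{2321 + 922} = \frac{1}{3243} \approx 0.00030836$)
$V = \frac{1}{3243} \approx 0.00030836$
$g{\left(R{\left(-4 \right)} \right)} - V = \left(13 + 2 \left(-4\right)\right) - \frac{1}{3243} = \left(13 - 8\right) - \frac{1}{3243} = 5 - \frac{1}{3243} = \frac{16214}{3243}$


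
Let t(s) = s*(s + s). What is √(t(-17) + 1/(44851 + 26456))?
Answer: √326549986581/23769 ≈ 24.042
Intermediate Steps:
t(s) = 2*s² (t(s) = s*(2*s) = 2*s²)
√(t(-17) + 1/(44851 + 26456)) = √(2*(-17)² + 1/(44851 + 26456)) = √(2*289 + 1/71307) = √(578 + 1/71307) = √(41215447/71307) = √326549986581/23769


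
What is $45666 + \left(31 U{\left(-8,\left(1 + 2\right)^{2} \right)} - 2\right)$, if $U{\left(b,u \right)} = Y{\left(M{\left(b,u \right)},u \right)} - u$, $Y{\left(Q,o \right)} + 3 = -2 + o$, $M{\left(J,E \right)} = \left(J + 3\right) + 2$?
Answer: $45509$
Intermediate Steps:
$M{\left(J,E \right)} = 5 + J$ ($M{\left(J,E \right)} = \left(3 + J\right) + 2 = 5 + J$)
$Y{\left(Q,o \right)} = -5 + o$ ($Y{\left(Q,o \right)} = -3 + \left(-2 + o\right) = -5 + o$)
$U{\left(b,u \right)} = -5$ ($U{\left(b,u \right)} = \left(-5 + u\right) - u = -5$)
$45666 + \left(31 U{\left(-8,\left(1 + 2\right)^{2} \right)} - 2\right) = 45666 + \left(31 \left(-5\right) - 2\right) = 45666 - 157 = 45509$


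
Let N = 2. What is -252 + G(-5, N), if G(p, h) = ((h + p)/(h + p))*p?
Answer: -257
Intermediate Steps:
G(p, h) = p (G(p, h) = 1*p = p)
-252 + G(-5, N) = -252 - 5 = -257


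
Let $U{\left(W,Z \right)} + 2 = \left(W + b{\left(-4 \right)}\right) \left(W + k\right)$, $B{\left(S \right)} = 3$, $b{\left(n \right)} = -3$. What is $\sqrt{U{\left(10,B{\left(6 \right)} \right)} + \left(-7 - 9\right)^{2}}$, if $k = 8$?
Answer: $2 \sqrt{95} \approx 19.494$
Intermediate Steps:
$U{\left(W,Z \right)} = -2 + \left(-3 + W\right) \left(8 + W\right)$ ($U{\left(W,Z \right)} = -2 + \left(W - 3\right) \left(W + 8\right) = -2 + \left(-3 + W\right) \left(8 + W\right)$)
$\sqrt{U{\left(10,B{\left(6 \right)} \right)} + \left(-7 - 9\right)^{2}} = \sqrt{\left(-26 + 10^{2} + 5 \cdot 10\right) + \left(-7 - 9\right)^{2}} = \sqrt{\left(-26 + 100 + 50\right) + \left(-16\right)^{2}} = \sqrt{124 + 256} = \sqrt{380} = 2 \sqrt{95}$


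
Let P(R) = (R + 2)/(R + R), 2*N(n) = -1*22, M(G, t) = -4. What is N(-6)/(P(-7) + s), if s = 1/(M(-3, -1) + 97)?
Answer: -14322/479 ≈ -29.900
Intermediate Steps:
N(n) = -11 (N(n) = (-1*22)/2 = (½)*(-22) = -11)
P(R) = (2 + R)/(2*R) (P(R) = (2 + R)/((2*R)) = (2 + R)*(1/(2*R)) = (2 + R)/(2*R))
s = 1/93 (s = 1/(-4 + 97) = 1/93 ≈ 0.010753)
N(-6)/(P(-7) + s) = -11/((½)*(2 - 7)/(-7) + 1/93) = -11/((½)*(-⅐)*(-5) + 1/93) = -11/(5/14 + 1/93) = -11/(479/1302) = (1302/479)*(-11) = -14322/479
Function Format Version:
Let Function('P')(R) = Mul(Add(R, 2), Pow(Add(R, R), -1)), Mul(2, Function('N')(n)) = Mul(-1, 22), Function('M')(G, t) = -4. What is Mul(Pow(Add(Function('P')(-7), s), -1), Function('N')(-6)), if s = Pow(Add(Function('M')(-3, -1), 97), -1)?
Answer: Rational(-14322, 479) ≈ -29.900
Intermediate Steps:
Function('N')(n) = -11 (Function('N')(n) = Mul(Rational(1, 2), Mul(-1, 22)) = Mul(Rational(1, 2), -22) = -11)
Function('P')(R) = Mul(Rational(1, 2), Pow(R, -1), Add(2, R)) (Function('P')(R) = Mul(Add(2, R), Pow(Mul(2, R), -1)) = Mul(Add(2, R), Mul(Rational(1, 2), Pow(R, -1))) = Mul(Rational(1, 2), Pow(R, -1), Add(2, R)))
s = Rational(1, 93) (s = Pow(Add(-4, 97), -1) = Pow(93, -1) = Rational(1, 93) ≈ 0.010753)
Mul(Pow(Add(Function('P')(-7), s), -1), Function('N')(-6)) = Mul(Pow(Add(Mul(Rational(1, 2), Pow(-7, -1), Add(2, -7)), Rational(1, 93)), -1), -11) = Mul(Pow(Add(Mul(Rational(1, 2), Rational(-1, 7), -5), Rational(1, 93)), -1), -11) = Mul(Pow(Add(Rational(5, 14), Rational(1, 93)), -1), -11) = Mul(Pow(Rational(479, 1302), -1), -11) = Mul(Rational(1302, 479), -11) = Rational(-14322, 479)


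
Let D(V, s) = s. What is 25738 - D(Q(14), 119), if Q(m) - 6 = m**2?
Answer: 25619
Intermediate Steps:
Q(m) = 6 + m**2
25738 - D(Q(14), 119) = 25738 - 1*119 = 25738 - 119 = 25619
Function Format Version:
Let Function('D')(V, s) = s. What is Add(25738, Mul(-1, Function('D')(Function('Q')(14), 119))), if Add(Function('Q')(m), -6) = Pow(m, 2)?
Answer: 25619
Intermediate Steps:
Function('Q')(m) = Add(6, Pow(m, 2))
Add(25738, Mul(-1, Function('D')(Function('Q')(14), 119))) = Add(25738, Mul(-1, 119)) = Add(25738, -119) = 25619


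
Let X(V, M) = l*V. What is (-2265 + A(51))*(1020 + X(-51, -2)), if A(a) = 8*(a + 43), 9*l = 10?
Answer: -4372570/3 ≈ -1.4575e+6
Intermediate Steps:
l = 10/9 (l = (⅑)*10 = 10/9 ≈ 1.1111)
A(a) = 344 + 8*a (A(a) = 8*(43 + a) = 344 + 8*a)
X(V, M) = 10*V/9
(-2265 + A(51))*(1020 + X(-51, -2)) = (-2265 + (344 + 8*51))*(1020 + (10/9)*(-51)) = (-2265 + (344 + 408))*(1020 - 170/3) = (-2265 + 752)*(2890/3) = -1513*2890/3 = -4372570/3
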